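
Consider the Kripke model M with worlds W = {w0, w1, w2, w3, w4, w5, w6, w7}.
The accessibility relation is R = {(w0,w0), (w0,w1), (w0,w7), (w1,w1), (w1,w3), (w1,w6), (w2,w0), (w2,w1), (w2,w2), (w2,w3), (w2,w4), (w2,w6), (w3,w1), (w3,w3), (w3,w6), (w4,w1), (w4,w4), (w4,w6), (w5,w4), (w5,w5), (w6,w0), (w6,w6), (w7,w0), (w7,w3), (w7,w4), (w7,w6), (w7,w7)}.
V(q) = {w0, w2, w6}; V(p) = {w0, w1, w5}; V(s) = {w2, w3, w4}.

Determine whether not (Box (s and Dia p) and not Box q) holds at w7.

At w7: Box (s and Dia p) and not Box q is false, so not (Box (s and Dia p) and not Box q) is true.
  At w7: Box (s and Dia p) is false, not Box q is true, so Box (s and Dia p) and not Box q is false.
    At w7: Box (s and Dia p) requires s and Dia p at every successor {w0, w3, w4, w6, w7}.
      s and Dia p fails at w0, so Box (s and Dia p) is false at w7.
    At w7: Box q is false, so not Box q is true.
      At w7: Box q requires q at every successor {w0, w3, w4, w6, w7}.
        q fails at w3, so Box q is false at w7.

Yes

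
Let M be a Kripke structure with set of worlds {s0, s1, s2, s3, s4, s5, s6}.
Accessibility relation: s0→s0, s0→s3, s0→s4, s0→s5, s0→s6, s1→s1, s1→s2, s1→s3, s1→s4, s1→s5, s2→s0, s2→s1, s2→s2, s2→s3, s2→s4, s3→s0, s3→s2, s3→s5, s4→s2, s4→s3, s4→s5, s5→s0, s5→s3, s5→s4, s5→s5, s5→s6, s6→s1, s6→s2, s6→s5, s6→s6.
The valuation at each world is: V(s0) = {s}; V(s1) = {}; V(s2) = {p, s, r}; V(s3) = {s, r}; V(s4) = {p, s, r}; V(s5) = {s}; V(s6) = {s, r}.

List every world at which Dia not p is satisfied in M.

Let φ = Dia not p. Evaluate φ at each world:
  s0 (successors {s0, s3, s4, s5, s6}): φ is true.
  s1 (successors {s1, s2, s3, s4, s5}): φ is true.
  s2 (successors {s0, s1, s2, s3, s4}): φ is true.
  s3 (successors {s0, s2, s5}): φ is true.
  s4 (successors {s2, s3, s5}): φ is true.
  s5 (successors {s0, s3, s4, s5, s6}): φ is true.
  s6 (successors {s1, s2, s5, s6}): φ is true.
For instance, at s4:
  At s4: Dia not p requires not p at some successor in {s2, s3, s5}.
    not p holds at s3, so Dia not p is true at s4.
Satisfying worlds: {s0, s1, s2, s3, s4, s5, s6}

s0, s1, s2, s3, s4, s5, s6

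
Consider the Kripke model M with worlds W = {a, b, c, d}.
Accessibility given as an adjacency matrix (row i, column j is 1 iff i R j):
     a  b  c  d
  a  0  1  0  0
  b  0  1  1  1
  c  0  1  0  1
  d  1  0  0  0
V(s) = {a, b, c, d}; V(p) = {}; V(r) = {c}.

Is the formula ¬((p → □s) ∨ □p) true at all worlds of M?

Let φ = ¬((p → □s) ∨ □p). Evaluate φ at each world:
  a (successors {b}): φ is false.
  b (successors {b, c, d}): φ is false.
  c (successors {b, d}): φ is false.
  d (successors {a}): φ is false.
Detail at a (counterexample):
  At a: (p → □s) ∨ □p is true, so ¬((p → □s) ∨ □p) is false.
    At a: p → □s is true, □p is false, so (p → □s) ∨ □p is true.
      At a: p is false, □s is true, so p → □s is true.
      At a: □p requires p at every successor {b}.
        p fails at b, so □p is false at a.

No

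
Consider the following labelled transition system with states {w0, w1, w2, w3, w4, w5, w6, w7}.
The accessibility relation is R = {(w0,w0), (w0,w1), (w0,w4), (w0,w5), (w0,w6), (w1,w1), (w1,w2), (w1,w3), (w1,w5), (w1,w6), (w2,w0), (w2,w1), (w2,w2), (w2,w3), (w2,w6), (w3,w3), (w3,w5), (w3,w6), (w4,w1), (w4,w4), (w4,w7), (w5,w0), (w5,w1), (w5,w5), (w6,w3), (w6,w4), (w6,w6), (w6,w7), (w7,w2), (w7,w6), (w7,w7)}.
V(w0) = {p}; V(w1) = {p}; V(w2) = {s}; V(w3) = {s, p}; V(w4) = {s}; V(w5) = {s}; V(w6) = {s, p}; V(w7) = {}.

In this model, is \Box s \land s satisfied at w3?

At w3: \Box s is true, s is true, so \Box s \land s is true.
  At w3: \Box s requires s at every successor {w3, w5, w6}.
    At w3: s is true.
    At w5: s is true.
    At w6: s is true.
  So \Box s is true at w3.

Yes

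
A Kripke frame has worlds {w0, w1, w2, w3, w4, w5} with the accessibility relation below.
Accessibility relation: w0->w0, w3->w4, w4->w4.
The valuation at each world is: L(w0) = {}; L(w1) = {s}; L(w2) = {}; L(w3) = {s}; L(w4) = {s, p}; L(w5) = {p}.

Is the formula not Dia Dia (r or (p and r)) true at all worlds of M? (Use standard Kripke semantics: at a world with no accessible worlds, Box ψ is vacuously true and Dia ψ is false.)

Let φ = not Dia Dia (r or (p and r)). Evaluate φ at each world:
  w0 (successors {w0}): φ is true.
  w1 (successors ∅): φ is true.
  w2 (successors ∅): φ is true.
  w3 (successors {w4}): φ is true.
  w4 (successors {w4}): φ is true.
  w5 (successors ∅): φ is true.
For instance, at w4:
  At w4: Dia Dia (r or (p and r)) is false, so not Dia Dia (r or (p and r)) is true.
    At w4: Dia Dia (r or (p and r)) requires Dia (r or (p and r)) at some successor in {w4}.
      At w4: Dia (r or (p and r)) is false.
    So Dia Dia (r or (p and r)) is false at w4.

Yes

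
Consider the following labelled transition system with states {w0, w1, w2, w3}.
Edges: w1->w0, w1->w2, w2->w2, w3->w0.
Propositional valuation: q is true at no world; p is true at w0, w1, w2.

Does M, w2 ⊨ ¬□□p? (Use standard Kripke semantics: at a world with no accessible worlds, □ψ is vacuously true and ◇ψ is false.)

No

At w2: □□p is true, so ¬□□p is false.
  At w2: □□p requires □p at every successor {w2}.
      At w2: □p requires p at every successor {w2}.
        At w2: p is true.
      So □p is true at w2.
  So □□p is true at w2.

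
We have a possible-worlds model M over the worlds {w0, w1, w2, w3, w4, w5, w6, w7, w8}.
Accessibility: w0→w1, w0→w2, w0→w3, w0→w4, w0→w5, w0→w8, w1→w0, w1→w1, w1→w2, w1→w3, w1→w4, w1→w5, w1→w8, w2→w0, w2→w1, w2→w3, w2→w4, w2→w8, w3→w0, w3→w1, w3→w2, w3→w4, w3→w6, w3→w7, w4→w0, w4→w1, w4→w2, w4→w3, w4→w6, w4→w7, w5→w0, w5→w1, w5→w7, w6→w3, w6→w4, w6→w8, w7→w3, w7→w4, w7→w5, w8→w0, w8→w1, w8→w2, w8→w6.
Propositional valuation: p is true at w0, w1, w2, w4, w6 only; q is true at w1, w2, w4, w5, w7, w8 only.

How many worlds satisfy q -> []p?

4

Let φ = q -> []p. Evaluate φ at each world:
  w0 (successors {w1, w2, w3, w4, w5, w8}): φ is true.
  w1 (successors {w0, w1, w2, w3, w4, w5, w8}): φ is false.
  w2 (successors {w0, w1, w3, w4, w8}): φ is false.
  w3 (successors {w0, w1, w2, w4, w6, w7}): φ is true.
  w4 (successors {w0, w1, w2, w3, w6, w7}): φ is false.
  w5 (successors {w0, w1, w7}): φ is false.
  w6 (successors {w3, w4, w8}): φ is true.
  w7 (successors {w3, w4, w5}): φ is false.
  w8 (successors {w0, w1, w2, w6}): φ is true.
For instance, at w5:
  At w5: q is true, []p is false, so q -> []p is false.
    At w5: []p requires p at every successor {w0, w1, w7}.
      p fails at w7, so []p is false at w5.
Satisfying worlds: {w0, w3, w6, w8}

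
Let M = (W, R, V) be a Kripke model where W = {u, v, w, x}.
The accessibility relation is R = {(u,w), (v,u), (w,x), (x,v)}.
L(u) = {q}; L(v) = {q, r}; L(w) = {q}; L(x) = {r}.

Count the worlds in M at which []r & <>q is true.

Recall that []ψ holds at a world iff ψ holds at every accessible world, and <>ψ holds iff ψ holds at some accessible world.
Let φ = []r & <>q. Evaluate φ at each world:
  u (successors {w}): φ is false.
  v (successors {u}): φ is false.
  w (successors {x}): φ is false.
  x (successors {v}): φ is true.
For instance, at v:
  At v: []r is false, <>q is true, so []r & <>q is false.
    At v: []r requires r at every successor {u}.
      r fails at u, so []r is false at v.
    At v: <>q requires q at some successor in {u}.
      q holds at u, so <>q is true at v.
Satisfying worlds: {x}

1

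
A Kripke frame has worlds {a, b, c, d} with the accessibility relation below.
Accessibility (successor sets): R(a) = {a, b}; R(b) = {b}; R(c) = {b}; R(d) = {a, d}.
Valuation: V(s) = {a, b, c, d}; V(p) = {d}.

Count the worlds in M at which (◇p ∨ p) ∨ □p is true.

Recall that □ψ holds at a world iff ψ holds at every accessible world, and ◇ψ holds iff ψ holds at some accessible world.
Let φ = (◇p ∨ p) ∨ □p. Evaluate φ at each world:
  a (successors {a, b}): φ is false.
  b (successors {b}): φ is false.
  c (successors {b}): φ is false.
  d (successors {a, d}): φ is true.
For instance, at c:
  At c: ◇p ∨ p is false, □p is false, so (◇p ∨ p) ∨ □p is false.
    At c: ◇p is false, p is false, so ◇p ∨ p is false.
      At c: ◇p requires p at some successor in {b}.
        At b: p is false.
      So ◇p is false at c.
    At c: □p requires p at every successor {b}.
      p fails at b, so □p is false at c.
Satisfying worlds: {d}

1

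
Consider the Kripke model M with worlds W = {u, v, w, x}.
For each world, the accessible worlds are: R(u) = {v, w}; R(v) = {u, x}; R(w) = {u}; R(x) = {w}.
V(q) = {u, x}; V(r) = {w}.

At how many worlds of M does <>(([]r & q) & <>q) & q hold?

Let φ = <>(([]r & q) & <>q) & q. Evaluate φ at each world:
  u (successors {v, w}): φ is false.
  v (successors {u, x}): φ is false.
  w (successors {u}): φ is false.
  x (successors {w}): φ is false.
For instance, at w:
  At w: <>(([]r & q) & <>q) is false, q is false, so <>(([]r & q) & <>q) & q is false.
    At w: <>(([]r & q) & <>q) requires ([]r & q) & <>q at some successor in {u}.
      At u: ([]r & q) & <>q is false.
    So <>(([]r & q) & <>q) is false at w.
Satisfying worlds: none.

0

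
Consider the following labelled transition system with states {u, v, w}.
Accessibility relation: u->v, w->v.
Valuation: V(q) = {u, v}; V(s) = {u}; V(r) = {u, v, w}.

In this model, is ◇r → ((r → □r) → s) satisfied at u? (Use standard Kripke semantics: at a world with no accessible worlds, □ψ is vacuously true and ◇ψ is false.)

At u: ◇r is true, (r → □r) → s is true, so ◇r → ((r → □r) → s) is true.
  At u: ◇r requires r at some successor in {v}.
    r holds at v, so ◇r is true at u.
  At u: r → □r is true, s is true, so (r → □r) → s is true.
    At u: r is true, □r is true, so r → □r is true.
      At u: □r requires r at every successor {v}.
        At v: r is true.
      So □r is true at u.

Yes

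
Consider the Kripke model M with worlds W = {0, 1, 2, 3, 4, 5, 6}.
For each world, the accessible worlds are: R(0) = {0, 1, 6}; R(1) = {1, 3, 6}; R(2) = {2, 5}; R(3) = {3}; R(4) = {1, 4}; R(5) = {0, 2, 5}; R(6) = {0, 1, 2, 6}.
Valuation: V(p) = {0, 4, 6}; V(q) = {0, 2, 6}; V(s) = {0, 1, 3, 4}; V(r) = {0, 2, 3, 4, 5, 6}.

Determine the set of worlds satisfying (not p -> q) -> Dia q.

0, 1, 2, 3, 5, 6

Recall that Dia ψ holds at a world iff ψ holds at some accessible world.
Let φ = (not p -> q) -> Dia q. Evaluate φ at each world:
  0 (successors {0, 1, 6}): φ is true.
  1 (successors {1, 3, 6}): φ is true.
  2 (successors {2, 5}): φ is true.
  3 (successors {3}): φ is true.
  4 (successors {1, 4}): φ is false.
  5 (successors {0, 2, 5}): φ is true.
  6 (successors {0, 1, 2, 6}): φ is true.
For instance, at 3:
  At 3: not p -> q is false, Dia q is false, so (not p -> q) -> Dia q is true.
    At 3: Dia q requires q at some successor in {3}.
      At 3: q is false.
    So Dia q is false at 3.
Satisfying worlds: {0, 1, 2, 3, 5, 6}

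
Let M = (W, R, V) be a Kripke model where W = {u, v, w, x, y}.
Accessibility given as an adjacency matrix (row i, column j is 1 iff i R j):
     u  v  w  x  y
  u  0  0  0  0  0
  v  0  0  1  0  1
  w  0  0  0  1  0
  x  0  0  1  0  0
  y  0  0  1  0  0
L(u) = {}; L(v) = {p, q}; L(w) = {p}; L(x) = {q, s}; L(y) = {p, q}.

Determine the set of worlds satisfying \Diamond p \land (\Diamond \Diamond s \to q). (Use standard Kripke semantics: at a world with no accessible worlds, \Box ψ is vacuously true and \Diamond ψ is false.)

v, x, y

Let φ = \Diamond p \land (\Diamond \Diamond s \to q). Evaluate φ at each world:
  u (successors ∅): φ is false.
  v (successors {w, y}): φ is true.
  w (successors {x}): φ is false.
  x (successors {w}): φ is true.
  y (successors {w}): φ is true.
For instance, at x:
  At x: \Diamond p is true, \Diamond \Diamond s \to q is true, so \Diamond p \land (\Diamond \Diamond s \to q) is true.
    At x: \Diamond p requires p at some successor in {w}.
      p holds at w, so \Diamond p is true at x.
    At x: \Diamond \Diamond s is true, q is true, so \Diamond \Diamond s \to q is true.
      At x: \Diamond \Diamond s requires \Diamond s at some successor in {w}.
        \Diamond s holds at w, so \Diamond \Diamond s is true at x.
Satisfying worlds: {v, x, y}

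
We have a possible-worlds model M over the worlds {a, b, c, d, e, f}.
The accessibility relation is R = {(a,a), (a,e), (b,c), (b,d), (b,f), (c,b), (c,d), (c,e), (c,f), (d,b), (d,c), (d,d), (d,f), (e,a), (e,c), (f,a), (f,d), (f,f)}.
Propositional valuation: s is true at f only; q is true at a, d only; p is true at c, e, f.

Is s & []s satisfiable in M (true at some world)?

No

Let φ = s & []s. Evaluate φ at each world:
  a (successors {a, e}): φ is false.
  b (successors {c, d, f}): φ is false.
  c (successors {b, d, e, f}): φ is false.
  d (successors {b, c, d, f}): φ is false.
  e (successors {a, c}): φ is false.
  f (successors {a, d, f}): φ is false.
For instance, at e:
  At e: s is false, []s is false, so s & []s is false.
    At e: []s requires s at every successor {a, c}.
      s fails at a, so []s is false at e.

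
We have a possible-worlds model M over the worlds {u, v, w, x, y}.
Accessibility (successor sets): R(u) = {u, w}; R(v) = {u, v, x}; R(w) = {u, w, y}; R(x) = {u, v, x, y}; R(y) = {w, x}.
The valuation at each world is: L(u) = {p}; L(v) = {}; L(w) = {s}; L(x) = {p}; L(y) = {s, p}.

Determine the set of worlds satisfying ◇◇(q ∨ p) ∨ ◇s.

Let φ = ◇◇(q ∨ p) ∨ ◇s. Evaluate φ at each world:
  u (successors {u, w}): φ is true.
  v (successors {u, v, x}): φ is true.
  w (successors {u, w, y}): φ is true.
  x (successors {u, v, x, y}): φ is true.
  y (successors {w, x}): φ is true.
For instance, at y:
  At y: ◇◇(q ∨ p) is true, ◇s is true, so ◇◇(q ∨ p) ∨ ◇s is true.
    At y: ◇◇(q ∨ p) requires ◇(q ∨ p) at some successor in {w, x}.
      ◇(q ∨ p) holds at w, so ◇◇(q ∨ p) is true at y.
    At y: ◇s requires s at some successor in {w, x}.
      s holds at w, so ◇s is true at y.
Satisfying worlds: {u, v, w, x, y}

u, v, w, x, y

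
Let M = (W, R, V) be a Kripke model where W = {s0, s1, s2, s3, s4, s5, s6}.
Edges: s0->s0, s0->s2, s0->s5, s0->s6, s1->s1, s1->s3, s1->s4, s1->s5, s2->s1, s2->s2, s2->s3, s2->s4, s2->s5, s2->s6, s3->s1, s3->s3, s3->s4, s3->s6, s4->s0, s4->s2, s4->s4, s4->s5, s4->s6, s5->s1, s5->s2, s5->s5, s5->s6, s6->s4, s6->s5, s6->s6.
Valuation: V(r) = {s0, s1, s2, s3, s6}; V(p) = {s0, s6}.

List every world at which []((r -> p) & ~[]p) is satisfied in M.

Let φ = []((r -> p) & ~[]p). Evaluate φ at each world:
  s0 (successors {s0, s2, s5, s6}): φ is false.
  s1 (successors {s1, s3, s4, s5}): φ is false.
  s2 (successors {s1, s2, s3, s4, s5, s6}): φ is false.
  s3 (successors {s1, s3, s4, s6}): φ is false.
  s4 (successors {s0, s2, s4, s5, s6}): φ is false.
  s5 (successors {s1, s2, s5, s6}): φ is false.
  s6 (successors {s4, s5, s6}): φ is true.
For instance, at s2:
  At s2: []((r -> p) & ~[]p) requires (r -> p) & ~[]p at every successor {s1, s2, s3, s4, s5, s6}.
    (r -> p) & ~[]p fails at s1, so []((r -> p) & ~[]p) is false at s2.
      At s1: r -> p is false, ~[]p is true, so (r -> p) & ~[]p is false.
Satisfying worlds: {s6}

s6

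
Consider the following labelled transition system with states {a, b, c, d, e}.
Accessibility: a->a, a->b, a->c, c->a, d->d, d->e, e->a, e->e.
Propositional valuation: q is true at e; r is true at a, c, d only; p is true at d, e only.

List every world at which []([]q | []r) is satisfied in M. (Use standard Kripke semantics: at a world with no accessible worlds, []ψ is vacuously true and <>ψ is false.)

b

Recall that []ψ holds at a world iff ψ holds at every accessible world, and <>ψ holds iff ψ holds at some accessible world.
Let φ = []([]q | []r). Evaluate φ at each world:
  a (successors {a, b, c}): φ is false.
  b (successors ∅): φ is true.
  c (successors {a}): φ is false.
  d (successors {d, e}): φ is false.
  e (successors {a, e}): φ is false.
For instance, at d:
  At d: []([]q | []r) requires []q | []r at every successor {d, e}.
    []q | []r fails at d, so []([]q | []r) is false at d.
      At d: []q is false, []r is false, so []q | []r is false.
Satisfying worlds: {b}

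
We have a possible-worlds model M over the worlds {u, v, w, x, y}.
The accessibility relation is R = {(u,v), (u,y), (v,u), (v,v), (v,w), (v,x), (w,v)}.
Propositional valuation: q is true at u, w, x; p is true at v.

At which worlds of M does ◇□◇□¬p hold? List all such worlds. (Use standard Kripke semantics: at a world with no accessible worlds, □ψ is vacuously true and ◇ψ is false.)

Recall that □ψ holds at a world iff ψ holds at every accessible world, and ◇ψ holds iff ψ holds at some accessible world.
Let φ = ◇□◇□¬p. Evaluate φ at each world:
  u (successors {v, y}): φ is true.
  v (successors {u, v, w, x}): φ is true.
  w (successors {v}): φ is false.
  x (successors ∅): φ is false.
  y (successors ∅): φ is false.
For instance, at w:
  At w: ◇□◇□¬p requires □◇□¬p at some successor in {v}.
    At v: □◇□¬p is false.
  So ◇□◇□¬p is false at w.
Satisfying worlds: {u, v}

u, v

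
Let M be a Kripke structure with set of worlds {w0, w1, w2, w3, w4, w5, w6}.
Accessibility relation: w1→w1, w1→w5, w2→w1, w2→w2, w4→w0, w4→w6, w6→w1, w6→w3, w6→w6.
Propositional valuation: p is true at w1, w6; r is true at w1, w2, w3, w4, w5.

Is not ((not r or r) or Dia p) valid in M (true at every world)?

No

Let φ = not ((not r or r) or Dia p). Evaluate φ at each world:
  w0 (successors ∅): φ is false.
  w1 (successors {w1, w5}): φ is false.
  w2 (successors {w1, w2}): φ is false.
  w3 (successors ∅): φ is false.
  w4 (successors {w0, w6}): φ is false.
  w5 (successors ∅): φ is false.
  w6 (successors {w1, w3, w6}): φ is false.
Detail at w0 (counterexample):
  At w0: (not r or r) or Dia p is true, so not ((not r or r) or Dia p) is false.
    At w0: not r or r is true, Dia p is false, so (not r or r) or Dia p is true.
      At w0: no accessible worlds, so Dia p is false.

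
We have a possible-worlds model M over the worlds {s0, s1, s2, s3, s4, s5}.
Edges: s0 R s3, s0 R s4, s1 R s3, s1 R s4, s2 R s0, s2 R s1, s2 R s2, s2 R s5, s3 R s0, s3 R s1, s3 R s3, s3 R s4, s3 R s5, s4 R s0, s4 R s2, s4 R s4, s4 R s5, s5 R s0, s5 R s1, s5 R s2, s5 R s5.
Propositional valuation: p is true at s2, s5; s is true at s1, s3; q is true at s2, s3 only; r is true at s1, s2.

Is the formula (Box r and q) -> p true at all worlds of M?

Let φ = (Box r and q) -> p. Evaluate φ at each world:
  s0 (successors {s3, s4}): φ is true.
  s1 (successors {s3, s4}): φ is true.
  s2 (successors {s0, s1, s2, s5}): φ is true.
  s3 (successors {s0, s1, s3, s4, s5}): φ is true.
  s4 (successors {s0, s2, s4, s5}): φ is true.
  s5 (successors {s0, s1, s2, s5}): φ is true.
For instance, at s2:
  At s2: Box r and q is false, p is true, so (Box r and q) -> p is true.
    At s2: Box r is false, q is true, so Box r and q is false.
      At s2: Box r requires r at every successor {s0, s1, s2, s5}.
        r fails at s0, so Box r is false at s2.

Yes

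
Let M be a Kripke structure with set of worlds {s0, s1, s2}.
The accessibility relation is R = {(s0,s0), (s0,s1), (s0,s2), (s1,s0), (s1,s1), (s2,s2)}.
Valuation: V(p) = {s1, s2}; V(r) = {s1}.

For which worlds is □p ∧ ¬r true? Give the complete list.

s2

Let φ = □p ∧ ¬r. Evaluate φ at each world:
  s0 (successors {s0, s1, s2}): φ is false.
  s1 (successors {s0, s1}): φ is false.
  s2 (successors {s2}): φ is true.
For instance, at s2:
  At s2: □p is true, ¬r is true, so □p ∧ ¬r is true.
    At s2: □p requires p at every successor {s2}.
      At s2: p is true.
    So □p is true at s2.
Satisfying worlds: {s2}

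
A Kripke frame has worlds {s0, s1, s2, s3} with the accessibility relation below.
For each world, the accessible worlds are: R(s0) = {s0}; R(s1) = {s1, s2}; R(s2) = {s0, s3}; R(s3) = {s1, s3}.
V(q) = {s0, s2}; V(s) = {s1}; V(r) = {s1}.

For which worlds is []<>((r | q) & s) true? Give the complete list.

Let φ = []<>((r | q) & s). Evaluate φ at each world:
  s0 (successors {s0}): φ is false.
  s1 (successors {s1, s2}): φ is false.
  s2 (successors {s0, s3}): φ is false.
  s3 (successors {s1, s3}): φ is true.
For instance, at s1:
  At s1: []<>((r | q) & s) requires <>((r | q) & s) at every successor {s1, s2}.
    <>((r | q) & s) fails at s2, so []<>((r | q) & s) is false at s1.
      At s2: <>((r | q) & s) requires (r | q) & s at some successor in {s0, s3}.
        At s0: (r | q) & s is false.
        At s3: (r | q) & s is false.
      So <>((r | q) & s) is false at s2.
Satisfying worlds: {s3}

s3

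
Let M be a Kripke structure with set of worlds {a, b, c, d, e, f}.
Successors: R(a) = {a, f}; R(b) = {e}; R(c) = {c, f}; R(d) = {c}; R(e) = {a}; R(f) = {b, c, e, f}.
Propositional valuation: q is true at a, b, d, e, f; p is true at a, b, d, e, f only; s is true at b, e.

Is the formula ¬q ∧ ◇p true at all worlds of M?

Recall that ◇ψ holds at a world iff ψ holds at some accessible world.
Let φ = ¬q ∧ ◇p. Evaluate φ at each world:
  a (successors {a, f}): φ is false.
  b (successors {e}): φ is false.
  c (successors {c, f}): φ is true.
  d (successors {c}): φ is false.
  e (successors {a}): φ is false.
  f (successors {b, c, e, f}): φ is false.
Detail at a (counterexample):
  At a: ¬q is false, ◇p is true, so ¬q ∧ ◇p is false.
    At a: ◇p requires p at some successor in {a, f}.
      p holds at a, so ◇p is true at a.

No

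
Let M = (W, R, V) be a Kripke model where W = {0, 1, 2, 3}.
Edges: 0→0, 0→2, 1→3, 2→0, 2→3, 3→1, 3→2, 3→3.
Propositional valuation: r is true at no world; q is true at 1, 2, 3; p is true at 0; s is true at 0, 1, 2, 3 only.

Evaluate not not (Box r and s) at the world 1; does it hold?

No

Recall that Box ψ holds at a world iff ψ holds at every accessible world, and Dia ψ holds iff ψ holds at some accessible world.
At 1: not (Box r and s) is true, so not not (Box r and s) is false.
  At 1: Box r and s is false, so not (Box r and s) is true.
    At 1: Box r is false, s is true, so Box r and s is false.
      At 1: Box r requires r at every successor {3}.
        r fails at 3, so Box r is false at 1.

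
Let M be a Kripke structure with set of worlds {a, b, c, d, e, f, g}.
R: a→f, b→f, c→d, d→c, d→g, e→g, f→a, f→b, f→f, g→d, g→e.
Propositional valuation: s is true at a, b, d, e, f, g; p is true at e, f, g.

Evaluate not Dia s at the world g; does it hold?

At g: Dia s is true, so not Dia s is false.
  At g: Dia s requires s at some successor in {d, e}.
    s holds at d, so Dia s is true at g.

No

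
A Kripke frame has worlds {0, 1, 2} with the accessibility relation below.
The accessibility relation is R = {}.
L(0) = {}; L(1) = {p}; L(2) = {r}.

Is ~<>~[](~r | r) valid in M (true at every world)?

Yes

Let φ = ~<>~[](~r | r). Evaluate φ at each world:
  0 (successors ∅): φ is true.
  1 (successors ∅): φ is true.
  2 (successors ∅): φ is true.
For instance, at 0:
  At 0: <>~[](~r | r) is false, so ~<>~[](~r | r) is true.
    At 0: no accessible worlds, so <>~[](~r | r) is false.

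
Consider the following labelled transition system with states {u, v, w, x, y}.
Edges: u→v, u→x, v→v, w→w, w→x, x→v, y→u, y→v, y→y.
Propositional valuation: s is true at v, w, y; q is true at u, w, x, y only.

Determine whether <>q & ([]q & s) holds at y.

No

Recall that []ψ holds at a world iff ψ holds at every accessible world, and <>ψ holds iff ψ holds at some accessible world.
At y: <>q is true, []q & s is false, so <>q & ([]q & s) is false.
  At y: <>q requires q at some successor in {u, v, y}.
    q holds at u, so <>q is true at y.
  At y: []q is false, s is true, so []q & s is false.
    At y: []q requires q at every successor {u, v, y}.
      q fails at v, so []q is false at y.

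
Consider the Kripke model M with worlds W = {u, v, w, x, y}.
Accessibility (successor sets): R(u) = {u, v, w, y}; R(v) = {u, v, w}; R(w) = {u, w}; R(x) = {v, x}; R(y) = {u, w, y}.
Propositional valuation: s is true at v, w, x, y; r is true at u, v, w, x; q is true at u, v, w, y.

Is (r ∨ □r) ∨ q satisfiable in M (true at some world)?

Let φ = (r ∨ □r) ∨ q. Evaluate φ at each world:
  u (successors {u, v, w, y}): φ is true.
  v (successors {u, v, w}): φ is true.
  w (successors {u, w}): φ is true.
  x (successors {v, x}): φ is true.
  y (successors {u, w, y}): φ is true.
Detail at u (witness):
  At u: r ∨ □r is true, q is true, so (r ∨ □r) ∨ q is true.
    At u: r is true, □r is false, so r ∨ □r is true.
      At u: □r requires r at every successor {u, v, w, y}.
        r fails at y, so □r is false at u.

Yes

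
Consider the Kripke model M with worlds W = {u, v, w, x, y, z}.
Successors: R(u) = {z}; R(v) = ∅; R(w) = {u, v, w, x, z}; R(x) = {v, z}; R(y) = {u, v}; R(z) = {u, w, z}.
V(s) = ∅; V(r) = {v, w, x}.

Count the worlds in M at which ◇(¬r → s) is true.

Let φ = ◇(¬r → s). Evaluate φ at each world:
  u (successors {z}): φ is false.
  v (successors ∅): φ is false.
  w (successors {u, v, w, x, z}): φ is true.
  x (successors {v, z}): φ is true.
  y (successors {u, v}): φ is true.
  z (successors {u, w, z}): φ is true.
For instance, at u:
  At u: ◇(¬r → s) requires ¬r → s at some successor in {z}.
    At z: ¬r → s is false.
  So ◇(¬r → s) is false at u.
Satisfying worlds: {w, x, y, z}

4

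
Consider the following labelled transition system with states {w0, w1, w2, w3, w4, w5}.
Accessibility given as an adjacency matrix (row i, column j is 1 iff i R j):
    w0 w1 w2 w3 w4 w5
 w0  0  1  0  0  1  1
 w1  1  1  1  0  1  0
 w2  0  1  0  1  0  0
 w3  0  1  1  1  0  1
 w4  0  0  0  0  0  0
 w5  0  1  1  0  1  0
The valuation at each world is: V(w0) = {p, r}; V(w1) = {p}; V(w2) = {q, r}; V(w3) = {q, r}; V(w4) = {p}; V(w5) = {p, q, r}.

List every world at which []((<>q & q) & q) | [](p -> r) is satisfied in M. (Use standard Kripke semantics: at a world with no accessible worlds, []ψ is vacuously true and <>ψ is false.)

w4

Recall that []ψ holds at a world iff ψ holds at every accessible world, and <>ψ holds iff ψ holds at some accessible world.
Let φ = []((<>q & q) & q) | [](p -> r). Evaluate φ at each world:
  w0 (successors {w1, w4, w5}): φ is false.
  w1 (successors {w0, w1, w2, w4}): φ is false.
  w2 (successors {w1, w3}): φ is false.
  w3 (successors {w1, w2, w3, w5}): φ is false.
  w4 (successors ∅): φ is true.
  w5 (successors {w1, w2, w4}): φ is false.
For instance, at w5:
  At w5: []((<>q & q) & q) is false, [](p -> r) is false, so []((<>q & q) & q) | [](p -> r) is false.
    At w5: []((<>q & q) & q) requires (<>q & q) & q at every successor {w1, w2, w4}.
      (<>q & q) & q fails at w1, so []((<>q & q) & q) is false at w5.
    At w5: [](p -> r) requires p -> r at every successor {w1, w2, w4}.
      p -> r fails at w1, so [](p -> r) is false at w5.
Satisfying worlds: {w4}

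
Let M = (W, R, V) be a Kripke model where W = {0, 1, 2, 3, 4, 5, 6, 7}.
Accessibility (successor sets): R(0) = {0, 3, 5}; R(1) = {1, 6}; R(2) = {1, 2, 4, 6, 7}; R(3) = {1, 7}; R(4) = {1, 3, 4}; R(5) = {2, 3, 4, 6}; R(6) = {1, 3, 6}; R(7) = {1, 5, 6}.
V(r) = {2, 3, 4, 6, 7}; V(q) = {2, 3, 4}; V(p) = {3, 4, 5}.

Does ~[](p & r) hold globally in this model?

Yes

Let φ = ~[](p & r). Evaluate φ at each world:
  0 (successors {0, 3, 5}): φ is true.
  1 (successors {1, 6}): φ is true.
  2 (successors {1, 2, 4, 6, 7}): φ is true.
  3 (successors {1, 7}): φ is true.
  4 (successors {1, 3, 4}): φ is true.
  5 (successors {2, 3, 4, 6}): φ is true.
  6 (successors {1, 3, 6}): φ is true.
  7 (successors {1, 5, 6}): φ is true.
For instance, at 0:
  At 0: [](p & r) is false, so ~[](p & r) is true.
    At 0: [](p & r) requires p & r at every successor {0, 3, 5}.
      p & r fails at 0, so [](p & r) is false at 0.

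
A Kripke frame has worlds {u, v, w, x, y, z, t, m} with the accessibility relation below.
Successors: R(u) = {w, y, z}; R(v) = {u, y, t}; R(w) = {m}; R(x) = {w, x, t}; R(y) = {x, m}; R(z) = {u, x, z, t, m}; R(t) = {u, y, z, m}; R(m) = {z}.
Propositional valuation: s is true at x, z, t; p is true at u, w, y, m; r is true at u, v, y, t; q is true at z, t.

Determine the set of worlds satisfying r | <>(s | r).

Recall that <>ψ holds at a world iff ψ holds at some accessible world.
Let φ = r | <>(s | r). Evaluate φ at each world:
  u (successors {w, y, z}): φ is true.
  v (successors {u, y, t}): φ is true.
  w (successors {m}): φ is false.
  x (successors {w, x, t}): φ is true.
  y (successors {x, m}): φ is true.
  z (successors {u, x, z, t, m}): φ is true.
  t (successors {u, y, z, m}): φ is true.
  m (successors {z}): φ is true.
For instance, at v:
  At v: r is true, <>(s | r) is true, so r | <>(s | r) is true.
    At v: <>(s | r) requires s | r at some successor in {u, y, t}.
      s | r holds at u, so <>(s | r) is true at v.
Satisfying worlds: {u, v, x, y, z, t, m}

u, v, x, y, z, t, m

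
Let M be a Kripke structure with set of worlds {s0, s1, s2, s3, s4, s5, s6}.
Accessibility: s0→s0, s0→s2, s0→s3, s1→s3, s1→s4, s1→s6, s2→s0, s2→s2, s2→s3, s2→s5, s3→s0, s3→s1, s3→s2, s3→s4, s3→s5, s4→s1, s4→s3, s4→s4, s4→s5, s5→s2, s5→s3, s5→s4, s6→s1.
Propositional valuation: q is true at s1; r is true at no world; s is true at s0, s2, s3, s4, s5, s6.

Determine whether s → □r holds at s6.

Recall that □ψ holds at a world iff ψ holds at every accessible world, and ◇ψ holds iff ψ holds at some accessible world.
At s6: s is true, □r is false, so s → □r is false.
  At s6: □r requires r at every successor {s1}.
    r fails at s1, so □r is false at s6.

No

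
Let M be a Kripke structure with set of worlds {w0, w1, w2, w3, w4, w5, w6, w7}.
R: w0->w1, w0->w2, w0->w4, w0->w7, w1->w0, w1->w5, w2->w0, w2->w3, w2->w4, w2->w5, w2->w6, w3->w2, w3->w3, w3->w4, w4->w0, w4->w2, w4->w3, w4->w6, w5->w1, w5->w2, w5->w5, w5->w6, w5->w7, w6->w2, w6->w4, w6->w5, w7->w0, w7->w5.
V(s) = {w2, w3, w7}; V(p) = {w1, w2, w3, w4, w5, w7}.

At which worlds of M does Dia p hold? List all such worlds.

Recall that Dia ψ holds at a world iff ψ holds at some accessible world.
Let φ = Dia p. Evaluate φ at each world:
  w0 (successors {w1, w2, w4, w7}): φ is true.
  w1 (successors {w0, w5}): φ is true.
  w2 (successors {w0, w3, w4, w5, w6}): φ is true.
  w3 (successors {w2, w3, w4}): φ is true.
  w4 (successors {w0, w2, w3, w6}): φ is true.
  w5 (successors {w1, w2, w5, w6, w7}): φ is true.
  w6 (successors {w2, w4, w5}): φ is true.
  w7 (successors {w0, w5}): φ is true.
For instance, at w4:
  At w4: Dia p requires p at some successor in {w0, w2, w3, w6}.
    p holds at w2, so Dia p is true at w4.
Satisfying worlds: {w0, w1, w2, w3, w4, w5, w6, w7}

w0, w1, w2, w3, w4, w5, w6, w7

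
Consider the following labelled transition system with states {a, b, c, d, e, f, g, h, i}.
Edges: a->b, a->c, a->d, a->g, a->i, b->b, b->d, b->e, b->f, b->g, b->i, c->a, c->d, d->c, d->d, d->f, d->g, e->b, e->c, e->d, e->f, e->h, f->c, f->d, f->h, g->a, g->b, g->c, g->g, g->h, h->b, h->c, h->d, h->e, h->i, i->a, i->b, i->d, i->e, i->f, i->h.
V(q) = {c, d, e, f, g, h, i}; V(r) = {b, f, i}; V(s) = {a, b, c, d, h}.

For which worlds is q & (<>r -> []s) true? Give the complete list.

Let φ = q & (<>r -> []s). Evaluate φ at each world:
  a (successors {b, c, d, g, i}): φ is false.
  b (successors {b, d, e, f, g, i}): φ is false.
  c (successors {a, d}): φ is true.
  d (successors {c, d, f, g}): φ is false.
  e (successors {b, c, d, f, h}): φ is false.
  f (successors {c, d, h}): φ is true.
  g (successors {a, b, c, g, h}): φ is false.
  h (successors {b, c, d, e, i}): φ is false.
  i (successors {a, b, d, e, f, h}): φ is false.
For instance, at b:
  At b: q is false, <>r -> []s is false, so q & (<>r -> []s) is false.
    At b: <>r is true, []s is false, so <>r -> []s is false.
      At b: <>r requires r at some successor in {b, d, e, f, g, i}.
        r holds at b, so <>r is true at b.
      At b: []s requires s at every successor {b, d, e, f, g, i}.
        s fails at e, so []s is false at b.
Satisfying worlds: {c, f}

c, f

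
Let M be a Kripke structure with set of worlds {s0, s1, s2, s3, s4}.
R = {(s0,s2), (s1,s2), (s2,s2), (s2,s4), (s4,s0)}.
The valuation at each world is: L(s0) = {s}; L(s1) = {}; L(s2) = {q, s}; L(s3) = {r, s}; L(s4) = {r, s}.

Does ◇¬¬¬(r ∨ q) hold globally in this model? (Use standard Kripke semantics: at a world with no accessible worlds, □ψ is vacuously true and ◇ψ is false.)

Let φ = ◇¬¬¬(r ∨ q). Evaluate φ at each world:
  s0 (successors {s2}): φ is false.
  s1 (successors {s2}): φ is false.
  s2 (successors {s2, s4}): φ is false.
  s3 (successors ∅): φ is false.
  s4 (successors {s0}): φ is true.
Detail at s0 (counterexample):
  At s0: ◇¬¬¬(r ∨ q) requires ¬¬¬(r ∨ q) at some successor in {s2}.
    At s2: ¬¬¬(r ∨ q) is false.
  So ◇¬¬¬(r ∨ q) is false at s0.

No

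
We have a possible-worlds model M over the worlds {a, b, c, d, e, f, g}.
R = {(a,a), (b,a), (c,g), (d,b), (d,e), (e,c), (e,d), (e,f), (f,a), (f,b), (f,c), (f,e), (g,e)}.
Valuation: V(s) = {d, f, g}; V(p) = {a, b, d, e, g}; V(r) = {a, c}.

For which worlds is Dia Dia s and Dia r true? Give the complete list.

Recall that Dia ψ holds at a world iff ψ holds at some accessible world.
Let φ = Dia Dia s and Dia r. Evaluate φ at each world:
  a (successors {a}): φ is false.
  b (successors {a}): φ is false.
  c (successors {g}): φ is false.
  d (successors {b, e}): φ is false.
  e (successors {c, d, f}): φ is true.
  f (successors {a, b, c, e}): φ is true.
  g (successors {e}): φ is false.
For instance, at c:
  At c: Dia Dia s is false, Dia r is false, so Dia Dia s and Dia r is false.
    At c: Dia Dia s requires Dia s at some successor in {g}.
      At g: Dia s is false.
    So Dia Dia s is false at c.
    At c: Dia r requires r at some successor in {g}.
      At g: r is false.
    So Dia r is false at c.
Satisfying worlds: {e, f}

e, f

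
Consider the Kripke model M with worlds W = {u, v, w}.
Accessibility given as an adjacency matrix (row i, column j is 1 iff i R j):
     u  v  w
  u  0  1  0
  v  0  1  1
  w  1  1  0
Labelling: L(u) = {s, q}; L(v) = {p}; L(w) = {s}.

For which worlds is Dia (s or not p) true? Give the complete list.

Let φ = Dia (s or not p). Evaluate φ at each world:
  u (successors {v}): φ is false.
  v (successors {v, w}): φ is true.
  w (successors {u, v}): φ is true.
For instance, at v:
  At v: Dia (s or not p) requires s or not p at some successor in {v, w}.
    s or not p holds at w, so Dia (s or not p) is true at v.
Satisfying worlds: {v, w}

v, w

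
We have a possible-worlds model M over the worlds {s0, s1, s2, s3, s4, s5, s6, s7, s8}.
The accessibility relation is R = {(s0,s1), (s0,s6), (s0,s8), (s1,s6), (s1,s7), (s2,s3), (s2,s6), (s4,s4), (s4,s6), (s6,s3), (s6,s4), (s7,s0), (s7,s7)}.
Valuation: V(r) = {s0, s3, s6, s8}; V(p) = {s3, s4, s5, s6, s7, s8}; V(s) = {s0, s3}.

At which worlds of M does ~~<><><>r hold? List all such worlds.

s0, s1, s2, s4, s6, s7

Let φ = ~~<><><>r. Evaluate φ at each world:
  s0 (successors {s1, s6, s8}): φ is true.
  s1 (successors {s6, s7}): φ is true.
  s2 (successors {s3, s6}): φ is true.
  s3 (successors ∅): φ is false.
  s4 (successors {s4, s6}): φ is true.
  s5 (successors ∅): φ is false.
  s6 (successors {s3, s4}): φ is true.
  s7 (successors {s0, s7}): φ is true.
  s8 (successors ∅): φ is false.
For instance, at s0:
  At s0: ~<><><>r is false, so ~~<><><>r is true.
    At s0: <><><>r is true, so ~<><><>r is false.
      At s0: <><><>r requires <><>r at some successor in {s1, s6, s8}.
        <><>r holds at s1, so <><><>r is true at s0.
Satisfying worlds: {s0, s1, s2, s4, s6, s7}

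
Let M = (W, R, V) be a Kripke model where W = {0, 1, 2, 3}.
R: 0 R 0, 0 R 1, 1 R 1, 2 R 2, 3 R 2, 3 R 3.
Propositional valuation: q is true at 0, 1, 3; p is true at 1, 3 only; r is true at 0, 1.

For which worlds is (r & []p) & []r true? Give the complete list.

1

Let φ = (r & []p) & []r. Evaluate φ at each world:
  0 (successors {0, 1}): φ is false.
  1 (successors {1}): φ is true.
  2 (successors {2}): φ is false.
  3 (successors {2, 3}): φ is false.
For instance, at 1:
  At 1: r & []p is true, []r is true, so (r & []p) & []r is true.
    At 1: r is true, []p is true, so r & []p is true.
      At 1: []p requires p at every successor {1}.
        At 1: p is true.
      So []p is true at 1.
    At 1: []r requires r at every successor {1}.
      At 1: r is true.
    So []r is true at 1.
Satisfying worlds: {1}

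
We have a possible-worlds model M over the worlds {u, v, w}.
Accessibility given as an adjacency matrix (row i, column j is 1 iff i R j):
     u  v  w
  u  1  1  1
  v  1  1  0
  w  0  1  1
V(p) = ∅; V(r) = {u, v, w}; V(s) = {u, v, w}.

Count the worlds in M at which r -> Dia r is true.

3

Let φ = r -> Dia r. Evaluate φ at each world:
  u (successors {u, v, w}): φ is true.
  v (successors {u, v}): φ is true.
  w (successors {v, w}): φ is true.
For instance, at v:
  At v: r is true, Dia r is true, so r -> Dia r is true.
    At v: Dia r requires r at some successor in {u, v}.
      r holds at u, so Dia r is true at v.
Satisfying worlds: {u, v, w}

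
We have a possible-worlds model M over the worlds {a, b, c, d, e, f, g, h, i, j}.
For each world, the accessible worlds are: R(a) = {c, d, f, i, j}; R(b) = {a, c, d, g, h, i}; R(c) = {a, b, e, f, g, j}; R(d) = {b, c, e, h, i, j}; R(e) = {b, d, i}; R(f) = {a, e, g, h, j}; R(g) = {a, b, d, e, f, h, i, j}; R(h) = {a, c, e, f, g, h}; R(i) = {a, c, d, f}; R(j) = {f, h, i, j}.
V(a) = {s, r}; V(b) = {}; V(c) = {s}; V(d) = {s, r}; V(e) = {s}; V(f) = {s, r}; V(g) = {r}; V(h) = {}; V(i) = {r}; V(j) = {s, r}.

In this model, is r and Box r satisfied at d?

At d: r is true, Box r is false, so r and Box r is false.
  At d: Box r requires r at every successor {b, c, e, h, i, j}.
    r fails at b, so Box r is false at d.

No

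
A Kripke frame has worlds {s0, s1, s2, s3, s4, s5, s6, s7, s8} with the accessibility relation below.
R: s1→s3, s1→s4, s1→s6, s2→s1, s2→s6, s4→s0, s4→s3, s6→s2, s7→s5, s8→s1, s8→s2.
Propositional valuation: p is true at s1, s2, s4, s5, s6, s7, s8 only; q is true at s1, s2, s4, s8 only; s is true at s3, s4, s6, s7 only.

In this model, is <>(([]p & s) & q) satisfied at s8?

No

At s8: <>(([]p & s) & q) requires ([]p & s) & q at some successor in {s1, s2}.
  At s1: ([]p & s) & q is false.
  At s2: ([]p & s) & q is false.
So <>(([]p & s) & q) is false at s8.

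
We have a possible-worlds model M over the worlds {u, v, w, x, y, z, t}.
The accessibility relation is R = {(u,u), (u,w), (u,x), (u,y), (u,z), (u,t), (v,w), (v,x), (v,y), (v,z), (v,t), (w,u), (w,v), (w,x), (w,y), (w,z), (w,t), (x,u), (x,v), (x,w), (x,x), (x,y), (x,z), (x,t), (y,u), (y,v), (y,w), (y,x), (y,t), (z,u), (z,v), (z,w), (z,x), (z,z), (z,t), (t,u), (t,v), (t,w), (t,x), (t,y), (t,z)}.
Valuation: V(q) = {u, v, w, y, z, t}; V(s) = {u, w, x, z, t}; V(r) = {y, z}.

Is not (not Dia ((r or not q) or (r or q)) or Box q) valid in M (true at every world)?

Let φ = not (not Dia ((r or not q) or (r or q)) or Box q). Evaluate φ at each world:
  u (successors {u, w, x, y, z, t}): φ is true.
  v (successors {w, x, y, z, t}): φ is true.
  w (successors {u, v, x, y, z, t}): φ is true.
  x (successors {u, v, w, x, y, z, t}): φ is true.
  y (successors {u, v, w, x, t}): φ is true.
  z (successors {u, v, w, x, z, t}): φ is true.
  t (successors {u, v, w, x, y, z}): φ is true.
For instance, at v:
  At v: not Dia ((r or not q) or (r or q)) or Box q is false, so not (not Dia ((r or not q) or (r or q)) or Box q) is true.
    At v: not Dia ((r or not q) or (r or q)) is false, Box q is false, so not Dia ((r or not q) or (r or q)) or Box q is false.
      At v: Dia ((r or not q) or (r or q)) is true, so not Dia ((r or not q) or (r or q)) is false.
      At v: Box q requires q at every successor {w, x, y, z, t}.
        q fails at x, so Box q is false at v.

Yes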